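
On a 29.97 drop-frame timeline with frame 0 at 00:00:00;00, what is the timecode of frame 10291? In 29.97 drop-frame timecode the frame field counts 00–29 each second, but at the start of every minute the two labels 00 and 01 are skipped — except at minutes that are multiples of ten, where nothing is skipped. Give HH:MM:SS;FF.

Each 10-minute DF block holds 10 × 60 × 30 − 9 × 2 = 17982 frames. 10291 ÷ 17982 → 0 full blocks, remainder 10291.
Within the partial block the first minute is 1800 frames and each further minute 1798, so 5 further minute boundaries passed. Total skipped labels = 18 × 0 + 2 × 5 = 10.
Non-drop label index = 10291 + 10 = 10301; at 30 labels/s that is 00:05:43:11, i.e. DF 00:05:43;11.

00:05:43;11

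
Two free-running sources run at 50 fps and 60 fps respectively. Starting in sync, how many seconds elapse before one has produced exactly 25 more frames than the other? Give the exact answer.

The gap grows by |60 − 50| = 10 frames per second.
Time for a 25-frame gap: 25 ÷ (10) = 2.5 s.

2.5 seconds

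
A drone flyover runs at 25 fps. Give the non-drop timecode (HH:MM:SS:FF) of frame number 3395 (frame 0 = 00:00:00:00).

3395 ÷ 25 = 135 full seconds, remainder 20 frames.
135 s = 0 h 2 min 15 s.
Timecode: 00:02:15:20.

00:02:15:20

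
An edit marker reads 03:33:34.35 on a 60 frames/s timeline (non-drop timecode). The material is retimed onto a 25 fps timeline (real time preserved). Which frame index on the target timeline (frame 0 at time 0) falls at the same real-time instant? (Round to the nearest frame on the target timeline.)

frame 320365

Source frame index: (3×3600 + 33×60 + 34) × 60 + 35 = 768875.
Real time: 768875 / (60) = 153775/12 s.
Target frame: (153775/12) × (25) = 3844375/12 ≈ 320364.583 → 320365.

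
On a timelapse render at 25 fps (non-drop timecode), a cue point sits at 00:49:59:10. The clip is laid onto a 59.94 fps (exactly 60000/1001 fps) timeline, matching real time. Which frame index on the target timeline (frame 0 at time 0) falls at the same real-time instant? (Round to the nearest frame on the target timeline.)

frame 179784

Source frame index: (0×3600 + 49×60 + 59) × 25 + 10 = 74985.
Real time: 74985 / (25) = 14997/5 s.
Target frame: (14997/5) × (60000/1001) = 179964000/1001 ≈ 179784.216 → 179784.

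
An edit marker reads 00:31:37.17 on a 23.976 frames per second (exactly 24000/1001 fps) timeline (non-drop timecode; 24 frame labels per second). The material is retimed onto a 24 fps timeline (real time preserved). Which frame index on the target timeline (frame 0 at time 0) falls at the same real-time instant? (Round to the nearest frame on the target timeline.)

Source frame index: (0×3600 + 31×60 + 37) × 24 + 17 = 45545.
Real time: 45545 / (24000/1001) = 9118109/4800 s.
Target frame: (9118109/4800) × (24) = 9118109/200 ≈ 45590.545 → 45591.

frame 45591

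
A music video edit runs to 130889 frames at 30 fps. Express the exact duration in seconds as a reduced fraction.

Running time = 130889 ÷ (30) = 130889 × 1/30 = 130889/30 s.

130889/30 seconds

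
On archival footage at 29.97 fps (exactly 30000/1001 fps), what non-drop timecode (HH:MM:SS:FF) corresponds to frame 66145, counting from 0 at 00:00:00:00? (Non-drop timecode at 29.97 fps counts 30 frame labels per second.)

00:36:44:25

66145 ÷ 30 = 2204 full seconds, remainder 25 frames.
2204 s = 0 h 36 min 44 s.
Timecode: 00:36:44:25.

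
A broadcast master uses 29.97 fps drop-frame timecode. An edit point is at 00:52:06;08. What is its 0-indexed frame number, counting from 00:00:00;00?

Complete 10-minute blocks: 5, each 17982 frames → 89910.
Remaining 2 whole minutes in the current block: 1800 + 1 × 1798 = 3598 frames.
Within the current minute: 6 × 30 + 8 − 2 = 186 (labels ;00/;01 skipped at this minute). Total = 89910 + 3598 + 186 = 93694.

93694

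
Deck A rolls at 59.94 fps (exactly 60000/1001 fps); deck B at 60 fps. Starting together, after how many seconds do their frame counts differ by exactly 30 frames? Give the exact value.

The gap grows by |60 − 60000/1001| = 60/1001 frames per second.
Time for a 30-frame gap: 30 ÷ (60/1001) = 500.5 s.

500.5 seconds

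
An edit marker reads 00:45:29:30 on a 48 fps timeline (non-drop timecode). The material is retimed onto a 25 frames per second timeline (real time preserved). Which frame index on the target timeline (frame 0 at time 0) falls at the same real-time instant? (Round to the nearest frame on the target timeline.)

Source frame index: (0×3600 + 45×60 + 29) × 48 + 30 = 131022.
Real time: 131022 / (48) = 21837/8 s.
Target frame: (21837/8) × (25) = 545925/8 ≈ 68240.625 → 68241.

frame 68241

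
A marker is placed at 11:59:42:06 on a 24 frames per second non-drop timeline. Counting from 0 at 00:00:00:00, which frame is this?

1036374

Total seconds to the label: (11 × 3600 + 59 × 60 + 42) = 43182.
Frame index = 43182 × 24 + 6 = 1036374.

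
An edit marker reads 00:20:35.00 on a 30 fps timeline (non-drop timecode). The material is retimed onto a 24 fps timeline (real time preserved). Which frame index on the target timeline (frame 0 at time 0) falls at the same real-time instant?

frame 29640

Source frame index: (0×3600 + 20×60 + 35) × 30 + 0 = 37050.
Real time: 37050 / (30) = 1235 s.
Target frame: (1235) × (24) = 29640.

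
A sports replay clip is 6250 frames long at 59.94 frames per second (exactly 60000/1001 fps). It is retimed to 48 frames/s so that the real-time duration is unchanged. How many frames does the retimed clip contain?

5005 frames

Target frames = source frames × (target rate / source rate) = 6250 × (48)/(60000/1001) = 6250 × 1001/1250 = 5005.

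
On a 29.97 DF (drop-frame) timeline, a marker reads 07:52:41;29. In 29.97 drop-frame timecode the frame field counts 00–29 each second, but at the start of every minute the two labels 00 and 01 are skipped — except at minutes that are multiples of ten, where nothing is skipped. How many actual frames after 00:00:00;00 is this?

Complete 10-minute blocks: 47, each 17982 frames → 845154.
Remaining 2 whole minutes in the current block: 1800 + 1 × 1798 = 3598 frames.
Within the current minute: 41 × 30 + 29 − 2 = 1257 (labels ;00/;01 skipped at this minute). Total = 845154 + 3598 + 1257 = 850009.

850009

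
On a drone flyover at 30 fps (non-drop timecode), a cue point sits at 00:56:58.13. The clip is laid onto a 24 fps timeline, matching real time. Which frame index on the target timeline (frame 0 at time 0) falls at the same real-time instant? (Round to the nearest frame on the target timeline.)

frame 82042

Source frame index: (0×3600 + 56×60 + 58) × 30 + 13 = 102553.
Real time: 102553 / (30) = 102553/30 s.
Target frame: (102553/30) × (24) = 410212/5 ≈ 82042.400 → 82042.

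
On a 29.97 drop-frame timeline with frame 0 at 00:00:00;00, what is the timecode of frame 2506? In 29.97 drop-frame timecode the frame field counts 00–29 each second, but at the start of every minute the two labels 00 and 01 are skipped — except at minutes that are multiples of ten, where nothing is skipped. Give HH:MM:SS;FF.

Each 10-minute DF block holds 10 × 60 × 30 − 9 × 2 = 17982 frames. 2506 ÷ 17982 → 0 full blocks, remainder 2506.
Within the partial block the first minute is 1800 frames and each further minute 1798, so 1 further minute boundary passed. Total skipped labels = 18 × 0 + 2 × 1 = 2.
Non-drop label index = 2506 + 2 = 2508; at 30 labels/s that is 00:01:23:18, i.e. DF 00:01:23;18.

00:01:23;18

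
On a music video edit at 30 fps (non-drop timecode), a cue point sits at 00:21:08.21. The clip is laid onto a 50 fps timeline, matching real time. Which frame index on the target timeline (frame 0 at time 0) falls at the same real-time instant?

Source frame index: (0×3600 + 21×60 + 8) × 30 + 21 = 38061.
Real time: 38061 / (30) = 12687/10 s.
Target frame: (12687/10) × (50) = 63435.

frame 63435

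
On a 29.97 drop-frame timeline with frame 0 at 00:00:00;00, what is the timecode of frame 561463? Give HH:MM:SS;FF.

Each 10-minute DF block holds 10 × 60 × 30 − 9 × 2 = 17982 frames. 561463 ÷ 17982 → 31 full blocks, remainder 4021.
Within the partial block the first minute is 1800 frames and each further minute 1798, so 2 further minute boundaries passed. Total skipped labels = 18 × 31 + 2 × 2 = 562.
Non-drop label index = 561463 + 562 = 562025; at 30 labels/s that is 05:12:14:05, i.e. DF 05:12:14;05.

05:12:14;05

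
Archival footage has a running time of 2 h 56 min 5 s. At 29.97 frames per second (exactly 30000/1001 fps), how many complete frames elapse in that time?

316633 frames

2 h 56 min 5 s = 10565 s.
Frames = 10565 × 30000/1001 = 316950000/1001 ≈ 316633.3666.
Complete frames: 316633.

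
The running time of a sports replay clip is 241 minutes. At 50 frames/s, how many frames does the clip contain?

723000 frames

241 min = 14460 s.
Frames = 14460 × 50 = 723000.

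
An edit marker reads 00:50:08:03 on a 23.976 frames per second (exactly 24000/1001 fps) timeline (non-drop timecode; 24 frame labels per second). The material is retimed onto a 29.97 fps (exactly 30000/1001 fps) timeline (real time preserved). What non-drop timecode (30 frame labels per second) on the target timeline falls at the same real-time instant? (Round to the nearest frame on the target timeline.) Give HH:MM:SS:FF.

Source frame index: (0×3600 + 50×60 + 8) × 24 + 3 = 72195.
Real time: 72195 / (24000/1001) = 4817813/1600 s.
Target frame: (4817813/1600) × (30000/1001) = 360975/4 ≈ 90243.750 → 90244.
At 30 labels/s: frame 90244 → 00:50:08:04.

00:50:08:04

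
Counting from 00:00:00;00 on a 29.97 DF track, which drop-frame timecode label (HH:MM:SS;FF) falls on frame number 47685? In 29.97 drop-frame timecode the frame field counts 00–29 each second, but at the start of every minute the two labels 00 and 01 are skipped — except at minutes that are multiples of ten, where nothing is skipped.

00:26:31;03

Each 10-minute DF block holds 10 × 60 × 30 − 9 × 2 = 17982 frames. 47685 ÷ 17982 → 2 full blocks, remainder 11721.
Within the partial block the first minute is 1800 frames and each further minute 1798, so 6 further minute boundaries passed. Total skipped labels = 18 × 2 + 2 × 6 = 48.
Non-drop label index = 47685 + 48 = 47733; at 30 labels/s that is 00:26:31:03, i.e. DF 00:26:31;03.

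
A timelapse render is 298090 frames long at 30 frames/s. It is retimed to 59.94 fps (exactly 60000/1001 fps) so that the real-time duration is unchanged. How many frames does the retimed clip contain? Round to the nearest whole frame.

Frames at target rate = 298090 × (60000/1001) / (30) = 45860000/77 ≈ 595584.416.
Nearest whole frame: 595584.

595584 frames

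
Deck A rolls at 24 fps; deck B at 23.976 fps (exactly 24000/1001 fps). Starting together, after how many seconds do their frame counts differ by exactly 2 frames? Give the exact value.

The gap grows by |24000/1001 − 24| = 24/1001 frames per second.
Time for a 2-frame gap: 2 ÷ (24/1001) = 1001/12 s.

1001/12 seconds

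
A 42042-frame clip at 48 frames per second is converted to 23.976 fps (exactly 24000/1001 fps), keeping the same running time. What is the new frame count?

Target frames = source frames × (target rate / source rate) = 42042 × (24000/1001)/(48) = 42042 × 500/1001 = 21000.

21000 frames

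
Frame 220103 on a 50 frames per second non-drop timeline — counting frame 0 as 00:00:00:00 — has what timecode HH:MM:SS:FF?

220103 ÷ 50 = 4402 full seconds, remainder 3 frames.
4402 s = 1 h 13 min 22 s.
Timecode: 01:13:22:03.

01:13:22:03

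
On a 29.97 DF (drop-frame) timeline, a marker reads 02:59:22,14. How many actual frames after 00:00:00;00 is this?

As if non-drop at 30 labels/s: (2 × 3600 + 59 × 60 + 22) × 30 + 14 = 322874.
Minute boundaries passed: 179; those not divisible by 10: 179 − 17 = 162; dropped labels = 2 × 162 = 324.
Actual frame index = 322874 − 324 = 322550.

322550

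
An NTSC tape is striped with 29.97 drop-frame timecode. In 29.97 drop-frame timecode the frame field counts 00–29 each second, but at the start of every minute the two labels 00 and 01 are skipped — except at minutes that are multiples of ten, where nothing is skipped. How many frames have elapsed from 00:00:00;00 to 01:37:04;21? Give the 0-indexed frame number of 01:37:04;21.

174565

Complete 10-minute blocks: 9, each 17982 frames → 161838.
Remaining 7 whole minutes in the current block: 1800 + 6 × 1798 = 12588 frames.
Within the current minute: 4 × 30 + 21 − 2 = 139 (labels ;00/;01 skipped at this minute). Total = 161838 + 12588 + 139 = 174565.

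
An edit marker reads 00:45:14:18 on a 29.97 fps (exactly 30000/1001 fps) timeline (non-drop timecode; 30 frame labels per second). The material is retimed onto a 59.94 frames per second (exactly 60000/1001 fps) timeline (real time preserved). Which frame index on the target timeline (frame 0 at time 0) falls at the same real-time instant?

Source frame index: (0×3600 + 45×60 + 14) × 30 + 18 = 81438.
Real time: 81438 / (30000/1001) = 13586573/5000 s.
Target frame: (13586573/5000) × (60000/1001) = 162876.

frame 162876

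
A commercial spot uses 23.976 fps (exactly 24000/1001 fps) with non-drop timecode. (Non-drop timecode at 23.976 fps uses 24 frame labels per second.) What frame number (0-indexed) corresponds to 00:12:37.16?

frame 18184

Total seconds to the label: (0 × 3600 + 12 × 60 + 37) = 757.
Frame index = 757 × 24 + 16 = 18184.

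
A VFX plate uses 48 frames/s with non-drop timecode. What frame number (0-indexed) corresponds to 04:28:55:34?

Total seconds to the label: (4 × 3600 + 28 × 60 + 55) = 16135.
Frame index = 16135 × 48 + 34 = 774514.

774514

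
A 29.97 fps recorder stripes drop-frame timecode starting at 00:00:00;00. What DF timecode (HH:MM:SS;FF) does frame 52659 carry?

00:29:17;03

Ten DF minutes hold 17982 frames, so frame 52659 lies in block 2 (frames 35964–53945) with 16695 frames into that block.
The block's first minute is 1800 frames and the rest 1798 each; 16695 frames reaches minute 9, so 2 × 18 + 9 × 2 = 54 labels have been skipped so far.
Adding those back, label number 52659 + 54 = 52713 at 30 labels/s is 1757 s + 3 f = 0 h 29 min 17 s frame 3, i.e. 00:29:17;03.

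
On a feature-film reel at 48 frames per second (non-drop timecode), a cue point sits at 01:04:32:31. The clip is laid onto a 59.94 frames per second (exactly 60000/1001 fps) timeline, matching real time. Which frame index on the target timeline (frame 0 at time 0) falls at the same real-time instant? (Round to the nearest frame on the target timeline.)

frame 232127

Source frame index: (1×3600 + 4×60 + 32) × 48 + 31 = 185887.
Real time: 185887 / (48) = 185887/48 s.
Target frame: (185887/48) × (60000/1001) = 17873750/77 ≈ 232126.623 → 232127.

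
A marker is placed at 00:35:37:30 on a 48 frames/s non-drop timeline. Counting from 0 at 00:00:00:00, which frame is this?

Total seconds to the label: (0 × 3600 + 35 × 60 + 37) = 2137.
Frame index = 2137 × 48 + 30 = 102606.

frame 102606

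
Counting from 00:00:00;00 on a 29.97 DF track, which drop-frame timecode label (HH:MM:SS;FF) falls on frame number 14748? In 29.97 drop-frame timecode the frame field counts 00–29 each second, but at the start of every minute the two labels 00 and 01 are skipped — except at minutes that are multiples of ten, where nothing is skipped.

00:08:12;04

Ten DF minutes hold 17982 frames, so frame 14748 lies in block 0 (frames 0–17981) with 14748 frames into that block.
The block's first minute is 1800 frames and the rest 1798 each; 14748 frames reaches minute 8, so 0 × 18 + 8 × 2 = 16 labels have been skipped so far.
Adding those back, label number 14748 + 16 = 14764 at 30 labels/s is 492 s + 4 f = 0 h 8 min 12 s frame 4, i.e. 00:08:12;04.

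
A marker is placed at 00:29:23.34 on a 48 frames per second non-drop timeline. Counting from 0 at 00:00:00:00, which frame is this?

Total seconds to the label: (0 × 3600 + 29 × 60 + 23) = 1763.
Frame index = 1763 × 48 + 34 = 84658.

84658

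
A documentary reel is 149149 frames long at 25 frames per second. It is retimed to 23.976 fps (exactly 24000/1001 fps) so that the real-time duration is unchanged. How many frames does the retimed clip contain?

Target frames = source frames × (target rate / source rate) = 149149 × (24000/1001)/(25) = 149149 × 960/1001 = 143040.

143040 frames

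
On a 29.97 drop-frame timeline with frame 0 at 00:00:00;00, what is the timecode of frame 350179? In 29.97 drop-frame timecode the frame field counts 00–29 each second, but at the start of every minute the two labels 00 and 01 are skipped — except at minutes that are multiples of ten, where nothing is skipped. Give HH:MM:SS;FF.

Each 10-minute DF block holds 10 × 60 × 30 − 9 × 2 = 17982 frames. 350179 ÷ 17982 → 19 full blocks, remainder 8521.
Within the partial block the first minute is 1800 frames and each further minute 1798, so 4 further minute boundaries passed. Total skipped labels = 18 × 19 + 2 × 4 = 350.
Non-drop label index = 350179 + 350 = 350529; at 30 labels/s that is 03:14:44:09, i.e. DF 03:14:44;09.

03:14:44;09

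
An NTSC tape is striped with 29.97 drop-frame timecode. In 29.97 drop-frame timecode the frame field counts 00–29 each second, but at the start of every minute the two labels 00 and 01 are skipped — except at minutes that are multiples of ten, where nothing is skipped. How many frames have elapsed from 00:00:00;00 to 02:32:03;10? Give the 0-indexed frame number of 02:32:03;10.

273426

As if non-drop at 30 labels/s: (2 × 3600 + 32 × 60 + 3) × 30 + 10 = 273700.
Minute boundaries passed: 152; those not divisible by 10: 152 − 15 = 137; dropped labels = 2 × 137 = 274.
Actual frame index = 273700 − 274 = 273426.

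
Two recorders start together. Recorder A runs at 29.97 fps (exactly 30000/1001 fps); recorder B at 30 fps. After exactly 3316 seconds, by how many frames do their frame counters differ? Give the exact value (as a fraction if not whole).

99480/1001 frames

A emits 30000/1001 × 3316 = 99480000/1001 frames; B emits 30 × 3316 = 99480.
Difference = 99480/1001 frames (≈ 99.3806); B is ahead of A.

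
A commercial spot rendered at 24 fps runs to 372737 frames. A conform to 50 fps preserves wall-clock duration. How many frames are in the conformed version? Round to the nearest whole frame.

776535 frames

Frames at target rate = 372737 × (50) / (24) = 9318425/12 ≈ 776535.417.
Nearest whole frame: 776535.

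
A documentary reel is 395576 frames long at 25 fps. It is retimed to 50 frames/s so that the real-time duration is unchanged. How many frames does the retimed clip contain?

Target frames = source frames × (target rate / source rate) = 395576 × (50)/(25) = 395576 × 2 = 791152.

791152 frames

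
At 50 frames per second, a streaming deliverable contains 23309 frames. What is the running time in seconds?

466.18 seconds

Running time = 23309 / (50) = 466.18 s.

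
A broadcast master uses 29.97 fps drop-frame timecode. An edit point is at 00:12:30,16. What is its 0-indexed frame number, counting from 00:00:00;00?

As if non-drop at 30 labels/s: (0 × 3600 + 12 × 60 + 30) × 30 + 16 = 22516.
Minute boundaries passed: 12; those not divisible by 10: 12 − 1 = 11; dropped labels = 2 × 11 = 22.
Actual frame index = 22516 − 22 = 22494.

22494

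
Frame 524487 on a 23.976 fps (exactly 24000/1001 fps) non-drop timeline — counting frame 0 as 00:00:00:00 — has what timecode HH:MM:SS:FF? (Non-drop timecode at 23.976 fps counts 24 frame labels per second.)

06:04:13:15

524487 ÷ 24 = 21853 full seconds, remainder 15 frames.
21853 s = 6 h 4 min 13 s.
Timecode: 06:04:13:15.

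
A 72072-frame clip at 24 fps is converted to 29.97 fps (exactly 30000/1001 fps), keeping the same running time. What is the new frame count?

90000 frames

Target frames = source frames × (target rate / source rate) = 72072 × (30000/1001)/(24) = 72072 × 1250/1001 = 90000.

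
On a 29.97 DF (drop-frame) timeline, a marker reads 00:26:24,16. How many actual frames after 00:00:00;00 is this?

47488

Complete 10-minute blocks: 2, each 17982 frames → 35964.
Remaining 6 whole minutes in the current block: 1800 + 5 × 1798 = 10790 frames.
Within the current minute: 24 × 30 + 16 − 2 = 734 (labels ;00/;01 skipped at this minute). Total = 35964 + 10790 + 734 = 47488.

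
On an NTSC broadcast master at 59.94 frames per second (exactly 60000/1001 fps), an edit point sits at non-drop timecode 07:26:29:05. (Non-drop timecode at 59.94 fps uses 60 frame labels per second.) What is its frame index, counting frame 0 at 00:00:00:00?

1607345

Total seconds to the label: (7 × 3600 + 26 × 60 + 29) = 26789.
Frame index = 26789 × 60 + 5 = 1607345.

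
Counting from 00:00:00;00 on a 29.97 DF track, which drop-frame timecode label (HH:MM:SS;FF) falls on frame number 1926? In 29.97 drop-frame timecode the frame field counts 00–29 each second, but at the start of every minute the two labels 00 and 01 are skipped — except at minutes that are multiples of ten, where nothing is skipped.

00:01:04;08

Ten DF minutes hold 17982 frames, so frame 1926 lies in block 0 (frames 0–17981) with 1926 frames into that block.
The block's first minute is 1800 frames and the rest 1798 each; 1926 frames reaches minute 1, so 0 × 18 + 1 × 2 = 2 labels have been skipped so far.
Adding those back, label number 1926 + 2 = 1928 at 30 labels/s is 64 s + 8 f = 0 h 1 min 4 s frame 8, i.e. 00:01:04;08.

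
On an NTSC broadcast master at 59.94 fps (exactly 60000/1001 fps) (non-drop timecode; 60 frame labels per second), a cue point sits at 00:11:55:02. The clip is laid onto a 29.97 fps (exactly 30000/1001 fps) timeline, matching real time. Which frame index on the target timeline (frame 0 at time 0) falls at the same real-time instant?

Source frame index: (0×3600 + 11×60 + 55) × 60 + 2 = 42902.
Real time: 42902 / (60000/1001) = 21472451/30000 s.
Target frame: (21472451/30000) × (30000/1001) = 21451.

frame 21451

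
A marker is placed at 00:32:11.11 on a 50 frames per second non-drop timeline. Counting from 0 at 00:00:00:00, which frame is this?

Total seconds to the label: (0 × 3600 + 32 × 60 + 11) = 1931.
Frame index = 1931 × 50 + 11 = 96561.

96561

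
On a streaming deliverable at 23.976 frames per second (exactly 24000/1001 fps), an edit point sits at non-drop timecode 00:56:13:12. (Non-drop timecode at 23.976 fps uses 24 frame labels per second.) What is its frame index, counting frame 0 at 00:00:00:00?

Total seconds to the label: (0 × 3600 + 56 × 60 + 13) = 3373.
Frame index = 3373 × 24 + 12 = 80964.

frame 80964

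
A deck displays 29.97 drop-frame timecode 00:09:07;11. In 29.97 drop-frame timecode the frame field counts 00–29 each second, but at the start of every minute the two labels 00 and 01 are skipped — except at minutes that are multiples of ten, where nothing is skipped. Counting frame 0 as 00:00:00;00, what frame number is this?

As if non-drop at 30 labels/s: (0 × 3600 + 9 × 60 + 7) × 30 + 11 = 16421.
Minute boundaries passed: 9; those not divisible by 10: 9 − 0 = 9; dropped labels = 2 × 9 = 18.
Actual frame index = 16421 − 18 = 16403.

16403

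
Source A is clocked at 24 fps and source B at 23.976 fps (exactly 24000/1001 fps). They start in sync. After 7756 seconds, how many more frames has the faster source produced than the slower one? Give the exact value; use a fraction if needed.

26592/143 frames

A emits 24 × 7756 = 186144 frames; B emits 24000/1001 × 7756 = 26592000/143.
Difference = 26592/143 frames (≈ 185.9580); B is behind A.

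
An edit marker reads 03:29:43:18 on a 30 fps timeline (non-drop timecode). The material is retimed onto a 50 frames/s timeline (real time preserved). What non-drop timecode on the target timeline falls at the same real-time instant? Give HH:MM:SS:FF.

Source frame index: (3×3600 + 29×60 + 43) × 30 + 18 = 377508.
Real time: 377508 / (30) = 62918/5 s.
Target frame: (62918/5) × (50) = 629180.
At 50 labels/s: frame 629180 → 03:29:43:30.

03:29:43:30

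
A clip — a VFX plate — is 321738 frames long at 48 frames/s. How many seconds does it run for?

6702.875 seconds

Running time = 321738 / (48) = 6702.875 s.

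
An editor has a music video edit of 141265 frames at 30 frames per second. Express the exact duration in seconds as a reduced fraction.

Running time = 141265 ÷ (30) = 141265 × 1/30 = 28253/6 s.

28253/6 seconds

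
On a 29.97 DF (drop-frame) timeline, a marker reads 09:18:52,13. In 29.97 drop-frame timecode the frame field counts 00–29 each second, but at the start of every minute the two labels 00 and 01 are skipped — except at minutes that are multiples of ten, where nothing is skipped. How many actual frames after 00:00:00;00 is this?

1004967

Complete 10-minute blocks: 55, each 17982 frames → 989010.
Remaining 8 whole minutes in the current block: 1800 + 7 × 1798 = 14386 frames.
Within the current minute: 52 × 30 + 13 − 2 = 1571 (labels ;00/;01 skipped at this minute). Total = 989010 + 14386 + 1571 = 1004967.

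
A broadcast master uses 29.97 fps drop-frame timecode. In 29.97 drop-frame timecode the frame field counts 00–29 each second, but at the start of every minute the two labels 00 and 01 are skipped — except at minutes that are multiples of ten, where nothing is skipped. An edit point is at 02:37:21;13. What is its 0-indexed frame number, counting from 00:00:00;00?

Complete 10-minute blocks: 15, each 17982 frames → 269730.
Remaining 7 whole minutes in the current block: 1800 + 6 × 1798 = 12588 frames.
Within the current minute: 21 × 30 + 13 − 2 = 641 (labels ;00/;01 skipped at this minute). Total = 269730 + 12588 + 641 = 282959.

282959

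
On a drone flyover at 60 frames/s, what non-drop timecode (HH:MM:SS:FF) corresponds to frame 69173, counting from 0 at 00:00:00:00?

69173 ÷ 60 = 1152 full seconds, remainder 53 frames.
1152 s = 0 h 19 min 12 s.
Timecode: 00:19:12:53.

00:19:12:53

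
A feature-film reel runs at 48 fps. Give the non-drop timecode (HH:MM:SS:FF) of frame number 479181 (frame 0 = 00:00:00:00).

02:46:22:45

479181 ÷ 48 = 9982 full seconds, remainder 45 frames.
9982 s = 2 h 46 min 22 s.
Timecode: 02:46:22:45.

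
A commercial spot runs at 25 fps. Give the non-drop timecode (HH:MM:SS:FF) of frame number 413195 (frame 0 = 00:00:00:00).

413195 ÷ 25 = 16527 full seconds, remainder 20 frames.
16527 s = 4 h 35 min 27 s.
Timecode: 04:35:27:20.

04:35:27:20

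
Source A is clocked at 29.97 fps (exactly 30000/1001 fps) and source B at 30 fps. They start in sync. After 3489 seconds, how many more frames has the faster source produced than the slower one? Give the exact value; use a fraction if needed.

104670/1001 frames

A emits 30000/1001 × 3489 = 104670000/1001 frames; B emits 30 × 3489 = 104670.
Difference = 104670/1001 frames (≈ 104.5654); B is ahead of A.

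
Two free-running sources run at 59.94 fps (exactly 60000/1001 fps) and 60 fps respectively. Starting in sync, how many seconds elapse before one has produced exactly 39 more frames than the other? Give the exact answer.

The gap grows by |60 − 60000/1001| = 60/1001 frames per second.
Time for a 39-frame gap: 39 ÷ (60/1001) = 650.65 s.

650.65 seconds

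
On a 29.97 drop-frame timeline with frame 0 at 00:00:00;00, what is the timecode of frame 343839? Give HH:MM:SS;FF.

03:11:12;23

Each 10-minute DF block holds 10 × 60 × 30 − 9 × 2 = 17982 frames. 343839 ÷ 17982 → 19 full blocks, remainder 2181.
Within the partial block the first minute is 1800 frames and each further minute 1798, so 1 further minute boundary passed. Total skipped labels = 18 × 19 + 2 × 1 = 344.
Non-drop label index = 343839 + 344 = 344183; at 30 labels/s that is 03:11:12:23, i.e. DF 03:11:12;23.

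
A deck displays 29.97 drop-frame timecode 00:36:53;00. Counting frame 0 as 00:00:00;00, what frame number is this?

Complete 10-minute blocks: 3, each 17982 frames → 53946.
Remaining 6 whole minutes in the current block: 1800 + 5 × 1798 = 10790 frames.
Within the current minute: 53 × 30 + 0 − 2 = 1588 (labels ;00/;01 skipped at this minute). Total = 53946 + 10790 + 1588 = 66324.

66324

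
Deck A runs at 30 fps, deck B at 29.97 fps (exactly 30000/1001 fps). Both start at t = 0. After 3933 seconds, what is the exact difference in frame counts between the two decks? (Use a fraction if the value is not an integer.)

117990/1001 frames

A emits 30 × 3933 = 117990 frames; B emits 30000/1001 × 3933 = 117990000/1001.
Difference = 117990/1001 frames (≈ 117.8721); B is behind A.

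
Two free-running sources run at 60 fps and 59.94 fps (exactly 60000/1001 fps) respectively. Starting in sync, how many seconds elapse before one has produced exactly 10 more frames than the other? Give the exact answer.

1001/6 seconds

The gap grows by |60000/1001 − 60| = 60/1001 frames per second.
Time for a 10-frame gap: 10 ÷ (60/1001) = 1001/6 s.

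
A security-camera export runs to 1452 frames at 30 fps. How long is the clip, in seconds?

Running time = 1452 / (30) = 48.4 s.

48.4 seconds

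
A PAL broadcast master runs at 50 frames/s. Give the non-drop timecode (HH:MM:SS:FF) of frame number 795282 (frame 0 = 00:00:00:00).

795282 ÷ 50 = 15905 full seconds, remainder 32 frames.
15905 s = 4 h 25 min 5 s.
Timecode: 04:25:05:32.

04:25:05:32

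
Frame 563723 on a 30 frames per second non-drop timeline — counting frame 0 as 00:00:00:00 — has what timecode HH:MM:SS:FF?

05:13:10:23

563723 ÷ 30 = 18790 full seconds, remainder 23 frames.
18790 s = 5 h 13 min 10 s.
Timecode: 05:13:10:23.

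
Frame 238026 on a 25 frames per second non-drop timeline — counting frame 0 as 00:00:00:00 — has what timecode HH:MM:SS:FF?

238026 ÷ 25 = 9521 full seconds, remainder 1 frame.
9521 s = 2 h 38 min 41 s.
Timecode: 02:38:41:01.

02:38:41:01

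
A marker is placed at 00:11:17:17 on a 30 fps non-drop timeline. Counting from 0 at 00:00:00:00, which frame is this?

Total seconds to the label: (0 × 3600 + 11 × 60 + 17) = 677.
Frame index = 677 × 30 + 17 = 20327.

frame 20327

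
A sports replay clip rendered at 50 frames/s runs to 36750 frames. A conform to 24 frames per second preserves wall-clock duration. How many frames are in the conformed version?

17640 frames

Target frames = source frames × (target rate / source rate) = 36750 × (24)/(50) = 36750 × 12/25 = 17640.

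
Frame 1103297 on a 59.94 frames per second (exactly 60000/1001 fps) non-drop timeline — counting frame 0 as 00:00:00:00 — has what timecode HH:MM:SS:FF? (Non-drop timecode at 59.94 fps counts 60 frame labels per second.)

1103297 ÷ 60 = 18388 full seconds, remainder 17 frames.
18388 s = 5 h 6 min 28 s.
Timecode: 05:06:28:17.

05:06:28:17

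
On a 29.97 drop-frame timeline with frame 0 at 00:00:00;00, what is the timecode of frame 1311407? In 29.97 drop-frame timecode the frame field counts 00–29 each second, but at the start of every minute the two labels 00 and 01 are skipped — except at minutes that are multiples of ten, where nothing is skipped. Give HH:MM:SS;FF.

12:09:17;11

Each 10-minute DF block holds 10 × 60 × 30 − 9 × 2 = 17982 frames. 1311407 ÷ 17982 → 72 full blocks, remainder 16703.
Within the partial block the first minute is 1800 frames and each further minute 1798, so 9 further minute boundaries passed. Total skipped labels = 18 × 72 + 2 × 9 = 1314.
Non-drop label index = 1311407 + 1314 = 1312721; at 30 labels/s that is 12:09:17:11, i.e. DF 12:09:17;11.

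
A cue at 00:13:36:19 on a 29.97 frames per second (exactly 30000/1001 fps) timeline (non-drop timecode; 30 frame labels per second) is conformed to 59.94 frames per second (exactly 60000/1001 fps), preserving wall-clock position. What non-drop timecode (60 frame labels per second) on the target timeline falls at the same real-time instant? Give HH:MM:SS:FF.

Source frame index: (0×3600 + 13×60 + 36) × 30 + 19 = 24499.
Real time: 24499 / (30000/1001) = 24523499/30000 s.
Target frame: (24523499/30000) × (60000/1001) = 48998.
At 60 labels/s: frame 48998 → 00:13:36:38.

00:13:36:38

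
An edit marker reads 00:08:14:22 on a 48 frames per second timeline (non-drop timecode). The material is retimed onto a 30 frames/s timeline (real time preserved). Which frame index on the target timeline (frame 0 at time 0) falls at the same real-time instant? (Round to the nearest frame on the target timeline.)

Source frame index: (0×3600 + 8×60 + 14) × 48 + 22 = 23734.
Real time: 23734 / (48) = 11867/24 s.
Target frame: (11867/24) × (30) = 59335/4 ≈ 14833.750 → 14834.

frame 14834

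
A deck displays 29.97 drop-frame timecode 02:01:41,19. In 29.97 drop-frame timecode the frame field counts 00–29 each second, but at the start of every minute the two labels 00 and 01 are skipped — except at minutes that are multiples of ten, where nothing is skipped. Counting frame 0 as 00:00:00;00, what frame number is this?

218831

Complete 10-minute blocks: 12, each 17982 frames → 215784.
Remaining 1 whole minute in the current block: 1800 + 0 × 1798 = 1800 frames.
Within the current minute: 41 × 30 + 19 − 2 = 1247 (labels ;00/;01 skipped at this minute). Total = 215784 + 1800 + 1247 = 218831.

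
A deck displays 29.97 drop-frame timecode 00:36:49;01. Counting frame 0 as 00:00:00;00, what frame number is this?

Complete 10-minute blocks: 3, each 17982 frames → 53946.
Remaining 6 whole minutes in the current block: 1800 + 5 × 1798 = 10790 frames.
Within the current minute: 49 × 30 + 1 − 2 = 1469 (labels ;00/;01 skipped at this minute). Total = 53946 + 10790 + 1469 = 66205.

66205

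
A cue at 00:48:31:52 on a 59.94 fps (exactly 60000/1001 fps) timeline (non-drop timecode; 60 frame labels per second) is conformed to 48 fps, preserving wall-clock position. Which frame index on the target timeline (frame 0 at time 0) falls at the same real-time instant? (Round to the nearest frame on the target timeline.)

frame 139909

Source frame index: (0×3600 + 48×60 + 31) × 60 + 52 = 174712.
Real time: 174712 / (60000/1001) = 21860839/7500 s.
Target frame: (21860839/7500) × (48) = 87443356/625 ≈ 139909.370 → 139909.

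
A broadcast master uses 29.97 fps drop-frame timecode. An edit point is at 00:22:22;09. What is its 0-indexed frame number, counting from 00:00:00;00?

40229

Complete 10-minute blocks: 2, each 17982 frames → 35964.
Remaining 2 whole minutes in the current block: 1800 + 1 × 1798 = 3598 frames.
Within the current minute: 22 × 30 + 9 − 2 = 667 (labels ;00/;01 skipped at this minute). Total = 35964 + 3598 + 667 = 40229.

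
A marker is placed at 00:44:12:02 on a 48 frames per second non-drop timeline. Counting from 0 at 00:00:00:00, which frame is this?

frame 127298

Total seconds to the label: (0 × 3600 + 44 × 60 + 12) = 2652.
Frame index = 2652 × 48 + 2 = 127298.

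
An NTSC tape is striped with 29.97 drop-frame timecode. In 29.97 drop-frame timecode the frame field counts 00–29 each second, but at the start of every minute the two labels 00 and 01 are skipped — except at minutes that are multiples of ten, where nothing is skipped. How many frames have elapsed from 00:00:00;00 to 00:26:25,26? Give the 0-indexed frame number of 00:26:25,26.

47528

Complete 10-minute blocks: 2, each 17982 frames → 35964.
Remaining 6 whole minutes in the current block: 1800 + 5 × 1798 = 10790 frames.
Within the current minute: 25 × 30 + 26 − 2 = 774 (labels ;00/;01 skipped at this minute). Total = 35964 + 10790 + 774 = 47528.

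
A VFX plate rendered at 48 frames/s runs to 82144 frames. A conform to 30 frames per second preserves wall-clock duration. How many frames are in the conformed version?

Target frames = source frames × (target rate / source rate) = 82144 × (30)/(48) = 82144 × 5/8 = 51340.

51340 frames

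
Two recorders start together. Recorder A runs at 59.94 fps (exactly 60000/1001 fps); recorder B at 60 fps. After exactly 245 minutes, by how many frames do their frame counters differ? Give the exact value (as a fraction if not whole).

126000/143 frames

245 min = 14700 s.
A emits 60000/1001 × 14700 = 126000000/143 frames; B emits 60 × 14700 = 882000.
Difference = 126000/143 frames (≈ 881.1189); B is ahead of A.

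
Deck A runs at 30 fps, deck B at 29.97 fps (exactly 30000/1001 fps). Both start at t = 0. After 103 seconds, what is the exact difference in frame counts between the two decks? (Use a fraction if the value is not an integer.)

3090/1001 frames

A emits 30 × 103 = 3090 frames; B emits 30000/1001 × 103 = 3090000/1001.
Difference = 3090/1001 frames (≈ 3.0869); B is behind A.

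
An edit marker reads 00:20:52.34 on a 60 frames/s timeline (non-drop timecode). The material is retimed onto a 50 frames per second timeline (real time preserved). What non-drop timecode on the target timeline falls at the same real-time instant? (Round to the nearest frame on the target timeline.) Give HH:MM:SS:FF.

Source frame index: (0×3600 + 20×60 + 52) × 60 + 34 = 75154.
Real time: 75154 / (60) = 37577/30 s.
Target frame: (37577/30) × (50) = 187885/3 ≈ 62628.333 → 62628.
At 50 labels/s: frame 62628 → 00:20:52:28.

00:20:52:28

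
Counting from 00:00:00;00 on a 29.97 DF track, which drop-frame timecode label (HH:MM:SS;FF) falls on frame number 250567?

Each 10-minute DF block holds 10 × 60 × 30 − 9 × 2 = 17982 frames. 250567 ÷ 17982 → 13 full blocks, remainder 16801.
Within the partial block the first minute is 1800 frames and each further minute 1798, so 9 further minute boundaries passed. Total skipped labels = 18 × 13 + 2 × 9 = 252.
Non-drop label index = 250567 + 252 = 250819; at 30 labels/s that is 02:19:20:19, i.e. DF 02:19:20;19.

02:19:20;19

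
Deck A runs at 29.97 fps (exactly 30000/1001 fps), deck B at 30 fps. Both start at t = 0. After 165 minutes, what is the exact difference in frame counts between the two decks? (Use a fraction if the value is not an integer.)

27000/91 frames

165 min = 9900 s.
A emits 30000/1001 × 9900 = 27000000/91 frames; B emits 30 × 9900 = 297000.
Difference = 27000/91 frames (≈ 296.7033); B is ahead of A.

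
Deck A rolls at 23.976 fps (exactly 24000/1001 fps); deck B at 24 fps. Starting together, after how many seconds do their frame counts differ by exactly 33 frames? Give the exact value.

The gap grows by |24 − 24000/1001| = 24/1001 frames per second.
Time for a 33-frame gap: 33 ÷ (24/1001) = 1376.375 s.

1376.375 seconds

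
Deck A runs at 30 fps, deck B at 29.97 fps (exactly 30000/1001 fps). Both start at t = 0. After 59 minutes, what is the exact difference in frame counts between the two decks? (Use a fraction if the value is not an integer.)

106200/1001 frames

59 min = 3540 s.
A emits 30 × 3540 = 106200 frames; B emits 30000/1001 × 3540 = 106200000/1001.
Difference = 106200/1001 frames (≈ 106.0939); B is behind A.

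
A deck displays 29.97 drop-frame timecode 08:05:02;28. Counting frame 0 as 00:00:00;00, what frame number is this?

872214

As if non-drop at 30 labels/s: (8 × 3600 + 5 × 60 + 2) × 30 + 28 = 873088.
Minute boundaries passed: 485; those not divisible by 10: 485 − 48 = 437; dropped labels = 2 × 437 = 874.
Actual frame index = 873088 − 874 = 872214.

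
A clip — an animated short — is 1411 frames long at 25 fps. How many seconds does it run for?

Running time = 1411 / (25) = 56.44 s.

56.44 seconds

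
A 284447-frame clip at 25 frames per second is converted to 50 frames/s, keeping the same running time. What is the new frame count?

Target frames = source frames × (target rate / source rate) = 284447 × (50)/(25) = 284447 × 2 = 568894.

568894 frames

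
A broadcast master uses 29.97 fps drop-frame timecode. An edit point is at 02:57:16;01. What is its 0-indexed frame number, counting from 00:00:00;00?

318761

As if non-drop at 30 labels/s: (2 × 3600 + 57 × 60 + 16) × 30 + 1 = 319081.
Minute boundaries passed: 177; those not divisible by 10: 177 − 17 = 160; dropped labels = 2 × 160 = 320.
Actual frame index = 319081 − 320 = 318761.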